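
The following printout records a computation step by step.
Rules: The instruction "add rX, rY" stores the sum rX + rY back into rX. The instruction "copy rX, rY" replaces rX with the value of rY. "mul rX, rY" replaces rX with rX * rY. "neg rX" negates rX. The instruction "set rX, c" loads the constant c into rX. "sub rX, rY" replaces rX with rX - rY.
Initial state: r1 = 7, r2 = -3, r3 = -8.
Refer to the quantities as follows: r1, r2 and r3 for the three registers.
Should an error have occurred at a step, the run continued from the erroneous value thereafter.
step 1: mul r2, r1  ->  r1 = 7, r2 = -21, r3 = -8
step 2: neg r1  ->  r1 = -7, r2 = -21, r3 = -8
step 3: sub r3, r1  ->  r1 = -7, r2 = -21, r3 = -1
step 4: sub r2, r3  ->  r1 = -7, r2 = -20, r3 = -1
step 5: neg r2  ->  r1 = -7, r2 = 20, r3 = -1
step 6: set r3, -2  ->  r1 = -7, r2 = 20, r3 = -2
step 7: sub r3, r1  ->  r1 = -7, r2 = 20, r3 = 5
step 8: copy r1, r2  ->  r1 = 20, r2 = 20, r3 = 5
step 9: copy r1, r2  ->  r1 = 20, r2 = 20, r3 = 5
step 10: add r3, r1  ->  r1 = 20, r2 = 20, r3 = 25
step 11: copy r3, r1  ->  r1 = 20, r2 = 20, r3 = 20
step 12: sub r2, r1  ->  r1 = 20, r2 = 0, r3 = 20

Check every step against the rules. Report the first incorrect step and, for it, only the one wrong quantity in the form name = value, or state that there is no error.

no error

step 1: r2 = -3 * 7 = -21 -> verified
step 2: r1 = -(7) = -7 -> exactly as logged
step 3: r3 = -8 - -7 = -1 -> confirmed correct
step 4: r2 = -21 - -1 = -20 -> confirmed correct
step 5: r2 = -(-20) = 20 -> in agreement
step 6: r3 = -2 -> verified
step 7: r3 = -2 - -7 = 5 -> exactly as logged
step 8: r1 = 20 -> exactly as logged
step 9: r1 = 20 -> verified
step 10: r3 = 5 + 20 = 25 -> no discrepancy
step 11: r3 = 20 -> agrees with the printout
step 12: r2 = 20 - 20 = 0 -> verified
The recomputation confirms every line.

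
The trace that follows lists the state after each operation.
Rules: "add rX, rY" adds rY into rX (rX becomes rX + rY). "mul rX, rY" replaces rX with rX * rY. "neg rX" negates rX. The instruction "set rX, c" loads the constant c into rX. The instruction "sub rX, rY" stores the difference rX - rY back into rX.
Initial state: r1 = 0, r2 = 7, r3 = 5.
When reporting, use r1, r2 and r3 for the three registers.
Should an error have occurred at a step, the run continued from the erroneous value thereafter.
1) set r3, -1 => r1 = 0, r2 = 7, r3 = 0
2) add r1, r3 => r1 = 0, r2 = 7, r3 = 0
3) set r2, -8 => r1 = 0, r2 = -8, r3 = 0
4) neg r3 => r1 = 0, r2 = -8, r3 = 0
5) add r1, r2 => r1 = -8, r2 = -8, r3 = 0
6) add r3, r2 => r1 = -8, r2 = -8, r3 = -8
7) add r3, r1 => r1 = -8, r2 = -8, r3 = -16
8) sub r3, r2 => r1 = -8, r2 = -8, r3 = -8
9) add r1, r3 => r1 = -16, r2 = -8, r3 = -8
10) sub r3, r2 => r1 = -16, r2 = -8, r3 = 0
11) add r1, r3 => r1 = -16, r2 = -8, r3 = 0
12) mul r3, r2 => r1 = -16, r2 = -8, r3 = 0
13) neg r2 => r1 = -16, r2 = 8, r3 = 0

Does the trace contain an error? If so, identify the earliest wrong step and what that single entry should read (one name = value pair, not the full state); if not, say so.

Recomputing the run from the initial state:
step 1: r1 = 0, r2 = 7, r3 = -1
step 2: r1 = -1, r2 = 7, r3 = -1
step 3: r1 = -1, r2 = -8, r3 = -1
step 4: r1 = -1, r2 = -8, r3 = 1
step 5: r1 = -9, r2 = -8, r3 = 1
step 6: r1 = -9, r2 = -8, r3 = -7
step 7: r1 = -9, r2 = -8, r3 = -16
step 8: r1 = -9, r2 = -8, r3 = -8
step 9: r1 = -17, r2 = -8, r3 = -8
step 10: r1 = -17, r2 = -8, r3 = 0
step 11: r1 = -17, r2 = -8, r3 = 0
step 12: r1 = -17, r2 = -8, r3 = 0
step 13: r1 = -17, r2 = 8, r3 = 0
The first disagreement with the trace is at step 1, where the value should be r3 = -1.

step 1, r3 = -1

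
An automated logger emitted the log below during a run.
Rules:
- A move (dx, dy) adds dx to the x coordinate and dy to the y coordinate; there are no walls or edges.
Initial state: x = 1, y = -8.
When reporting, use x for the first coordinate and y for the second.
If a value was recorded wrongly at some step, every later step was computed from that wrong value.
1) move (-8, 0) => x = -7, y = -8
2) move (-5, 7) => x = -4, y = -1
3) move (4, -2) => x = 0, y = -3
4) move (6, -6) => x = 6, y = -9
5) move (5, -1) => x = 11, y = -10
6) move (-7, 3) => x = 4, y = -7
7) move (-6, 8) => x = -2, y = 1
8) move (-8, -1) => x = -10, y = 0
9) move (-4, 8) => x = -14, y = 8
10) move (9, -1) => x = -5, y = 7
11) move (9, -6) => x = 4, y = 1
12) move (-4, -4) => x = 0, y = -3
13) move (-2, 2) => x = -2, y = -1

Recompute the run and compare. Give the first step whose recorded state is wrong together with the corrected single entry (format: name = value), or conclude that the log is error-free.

step 2, x = -12

Recomputing the run from the initial state:
step 1: x = -7, y = -8
step 2: x = -12, y = -1
step 3: x = -8, y = -3
step 4: x = -2, y = -9
step 5: x = 3, y = -10
step 6: x = -4, y = -7
step 7: x = -10, y = 1
step 8: x = -18, y = 0
step 9: x = -22, y = 8
step 10: x = -13, y = 7
step 11: x = -4, y = 1
step 12: x = -8, y = -3
step 13: x = -10, y = -1
The first disagreement with the log is at step 2, where the value should be x = -12.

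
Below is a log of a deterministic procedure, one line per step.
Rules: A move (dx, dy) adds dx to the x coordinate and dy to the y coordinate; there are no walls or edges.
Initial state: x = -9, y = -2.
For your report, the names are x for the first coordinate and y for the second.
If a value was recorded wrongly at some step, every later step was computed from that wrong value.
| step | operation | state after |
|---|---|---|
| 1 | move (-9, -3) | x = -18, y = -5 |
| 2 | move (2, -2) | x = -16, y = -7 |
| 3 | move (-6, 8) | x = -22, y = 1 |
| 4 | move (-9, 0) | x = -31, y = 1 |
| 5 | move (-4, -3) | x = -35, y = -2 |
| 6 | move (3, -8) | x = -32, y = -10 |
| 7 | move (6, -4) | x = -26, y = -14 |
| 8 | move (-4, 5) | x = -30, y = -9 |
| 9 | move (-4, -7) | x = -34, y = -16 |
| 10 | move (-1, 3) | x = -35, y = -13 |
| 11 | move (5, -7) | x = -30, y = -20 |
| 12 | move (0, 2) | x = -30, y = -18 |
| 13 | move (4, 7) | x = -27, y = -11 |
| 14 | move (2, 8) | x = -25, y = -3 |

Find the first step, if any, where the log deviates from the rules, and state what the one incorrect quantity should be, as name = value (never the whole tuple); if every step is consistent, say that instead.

step 13, x = -26

Recomputing the run from the initial state:
step 1: x = -18, y = -5
step 2: x = -16, y = -7
step 3: x = -22, y = 1
step 4: x = -31, y = 1
step 5: x = -35, y = -2
step 6: x = -32, y = -10
step 7: x = -26, y = -14
step 8: x = -30, y = -9
step 9: x = -34, y = -16
step 10: x = -35, y = -13
step 11: x = -30, y = -20
step 12: x = -30, y = -18
step 13: x = -26, y = -11
step 14: x = -24, y = -3
The first disagreement with the log is at step 13, where the value should be x = -26.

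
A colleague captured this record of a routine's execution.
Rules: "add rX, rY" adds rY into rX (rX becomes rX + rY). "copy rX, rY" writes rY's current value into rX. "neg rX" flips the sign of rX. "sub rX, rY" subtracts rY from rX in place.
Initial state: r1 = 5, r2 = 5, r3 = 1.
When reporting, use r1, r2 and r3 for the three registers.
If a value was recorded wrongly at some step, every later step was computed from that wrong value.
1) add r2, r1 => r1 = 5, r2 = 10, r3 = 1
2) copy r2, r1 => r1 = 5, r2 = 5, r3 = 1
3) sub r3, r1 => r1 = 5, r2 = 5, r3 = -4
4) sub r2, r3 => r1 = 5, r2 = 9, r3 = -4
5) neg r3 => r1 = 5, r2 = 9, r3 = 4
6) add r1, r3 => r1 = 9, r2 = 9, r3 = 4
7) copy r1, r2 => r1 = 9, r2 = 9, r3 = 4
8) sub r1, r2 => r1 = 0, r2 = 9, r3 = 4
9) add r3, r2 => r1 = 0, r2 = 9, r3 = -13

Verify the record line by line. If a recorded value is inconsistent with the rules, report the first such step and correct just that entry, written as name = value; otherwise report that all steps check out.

Recomputing the run from the initial state:
step 1: r1 = 5, r2 = 10, r3 = 1
step 2: r1 = 5, r2 = 5, r3 = 1
step 3: r1 = 5, r2 = 5, r3 = -4
step 4: r1 = 5, r2 = 9, r3 = -4
step 5: r1 = 5, r2 = 9, r3 = 4
step 6: r1 = 9, r2 = 9, r3 = 4
step 7: r1 = 9, r2 = 9, r3 = 4
step 8: r1 = 0, r2 = 9, r3 = 4
step 9: r1 = 0, r2 = 9, r3 = 13
The first disagreement with the record is at step 9, where the value should be r3 = 13.

step 9, r3 = 13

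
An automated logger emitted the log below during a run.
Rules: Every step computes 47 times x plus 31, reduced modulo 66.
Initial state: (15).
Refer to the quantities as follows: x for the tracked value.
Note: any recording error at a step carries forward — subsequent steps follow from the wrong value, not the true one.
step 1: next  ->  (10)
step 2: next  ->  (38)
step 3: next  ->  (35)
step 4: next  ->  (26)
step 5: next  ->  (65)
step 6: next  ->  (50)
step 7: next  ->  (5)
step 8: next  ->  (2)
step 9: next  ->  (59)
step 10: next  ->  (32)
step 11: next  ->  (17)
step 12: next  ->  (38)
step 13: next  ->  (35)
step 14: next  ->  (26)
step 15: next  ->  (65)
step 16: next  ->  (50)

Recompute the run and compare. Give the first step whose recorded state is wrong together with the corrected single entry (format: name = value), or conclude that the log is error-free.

step 2, x = 39

step 1: x = (47*15 + 31) mod 66 = 10 -> exactly as logged
step 2: x = (47*10 + 31) mod 66 = 39 -> the log has a different value
First deviation found at step 2; the corrected entry is x = 39.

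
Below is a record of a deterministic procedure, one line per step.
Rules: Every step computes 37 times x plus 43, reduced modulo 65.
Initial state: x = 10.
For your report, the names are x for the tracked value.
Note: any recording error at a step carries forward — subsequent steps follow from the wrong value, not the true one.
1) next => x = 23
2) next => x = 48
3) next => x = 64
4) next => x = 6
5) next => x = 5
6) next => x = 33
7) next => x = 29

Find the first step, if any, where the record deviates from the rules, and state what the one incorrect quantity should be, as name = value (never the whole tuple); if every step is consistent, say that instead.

Recomputing the run from the initial state:
step 1: x = 23
step 2: x = 49
step 3: x = 36
step 4: x = 10
step 5: x = 23
step 6: x = 49
step 7: x = 36
The first disagreement with the record is at step 2, where the value should be x = 49.

step 2, x = 49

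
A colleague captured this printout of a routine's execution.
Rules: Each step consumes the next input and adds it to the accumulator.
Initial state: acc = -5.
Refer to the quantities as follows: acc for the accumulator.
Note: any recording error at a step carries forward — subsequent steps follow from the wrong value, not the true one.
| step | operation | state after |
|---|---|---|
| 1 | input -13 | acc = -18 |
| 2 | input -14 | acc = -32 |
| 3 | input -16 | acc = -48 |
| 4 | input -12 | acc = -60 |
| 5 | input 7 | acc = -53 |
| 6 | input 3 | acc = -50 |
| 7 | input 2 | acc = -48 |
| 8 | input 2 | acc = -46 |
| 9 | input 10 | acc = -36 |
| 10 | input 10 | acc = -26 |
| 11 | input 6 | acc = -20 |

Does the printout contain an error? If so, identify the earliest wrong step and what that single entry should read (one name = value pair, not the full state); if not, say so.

Recomputing the run from the initial state:
step 1: acc = -18
step 2: acc = -32
step 3: acc = -48
step 4: acc = -60
step 5: acc = -53
step 6: acc = -50
step 7: acc = -48
step 8: acc = -46
step 9: acc = -36
step 10: acc = -26
step 11: acc = -20
This matches the printout at every step.

no error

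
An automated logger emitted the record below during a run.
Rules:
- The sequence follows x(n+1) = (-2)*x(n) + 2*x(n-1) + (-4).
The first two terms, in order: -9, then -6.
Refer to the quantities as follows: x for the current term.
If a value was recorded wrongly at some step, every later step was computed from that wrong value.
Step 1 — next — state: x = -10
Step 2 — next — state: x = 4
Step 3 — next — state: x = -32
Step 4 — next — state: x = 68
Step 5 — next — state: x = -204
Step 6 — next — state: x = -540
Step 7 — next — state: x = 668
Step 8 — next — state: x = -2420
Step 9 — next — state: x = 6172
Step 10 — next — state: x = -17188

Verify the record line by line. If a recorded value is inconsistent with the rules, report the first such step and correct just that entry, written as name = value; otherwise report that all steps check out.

step 6, x = 540

Recomputing the run from the initial state:
step 1: x = -10
step 2: x = 4
step 3: x = -32
step 4: x = 68
step 5: x = -204
step 6: x = 540
step 7: x = -1492
step 8: x = 4060
step 9: x = -11108
step 10: x = 30332
The first disagreement with the record is at step 6, where the value should be x = 540.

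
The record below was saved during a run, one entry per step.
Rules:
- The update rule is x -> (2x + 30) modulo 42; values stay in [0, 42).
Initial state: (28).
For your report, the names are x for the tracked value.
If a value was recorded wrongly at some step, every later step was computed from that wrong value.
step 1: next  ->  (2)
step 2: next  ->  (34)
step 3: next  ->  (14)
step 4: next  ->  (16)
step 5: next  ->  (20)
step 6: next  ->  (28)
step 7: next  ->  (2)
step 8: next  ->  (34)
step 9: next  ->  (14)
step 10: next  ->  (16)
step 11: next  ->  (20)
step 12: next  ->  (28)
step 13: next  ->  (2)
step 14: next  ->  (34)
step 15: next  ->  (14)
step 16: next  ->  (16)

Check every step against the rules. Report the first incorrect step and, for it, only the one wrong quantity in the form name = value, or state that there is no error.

Recomputing the run from the initial state:
step 1: x = 2
step 2: x = 34
step 3: x = 14
step 4: x = 16
step 5: x = 20
step 6: x = 28
step 7: x = 2
step 8: x = 34
step 9: x = 14
step 10: x = 16
step 11: x = 20
step 12: x = 28
step 13: x = 2
step 14: x = 34
step 15: x = 14
step 16: x = 16
This matches the record at every step.

no error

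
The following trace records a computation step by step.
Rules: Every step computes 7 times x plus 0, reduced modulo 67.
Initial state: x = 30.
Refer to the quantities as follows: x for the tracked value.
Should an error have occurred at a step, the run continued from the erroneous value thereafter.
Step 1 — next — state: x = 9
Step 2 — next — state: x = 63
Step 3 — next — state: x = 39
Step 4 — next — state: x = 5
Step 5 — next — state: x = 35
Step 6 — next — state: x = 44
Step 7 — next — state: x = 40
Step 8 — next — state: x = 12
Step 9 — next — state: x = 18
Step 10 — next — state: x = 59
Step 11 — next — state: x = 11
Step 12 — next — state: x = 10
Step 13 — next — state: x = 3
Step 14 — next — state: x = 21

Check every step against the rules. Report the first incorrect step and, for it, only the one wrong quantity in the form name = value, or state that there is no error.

step 1: x = (7*30 + 0) mod 67 = 9 -> no discrepancy
step 2: x = (7*9 + 0) mod 67 = 63 -> in agreement
step 3: x = (7*63 + 0) mod 67 = 39 -> consistent with the trace
step 4: x = (7*39 + 0) mod 67 = 5 -> matches
step 5: x = (7*5 + 0) mod 67 = 35 -> in agreement
step 6: x = (7*35 + 0) mod 67 = 44 -> checks out
step 7: x = (7*44 + 0) mod 67 = 40 -> verified
step 8: x = (7*40 + 0) mod 67 = 12 -> same as recorded
step 9: x = (7*12 + 0) mod 67 = 17 -> not what was recorded
The audit stops at step 9: the recorded entry is wrong and should be x = 17.

step 9, x = 17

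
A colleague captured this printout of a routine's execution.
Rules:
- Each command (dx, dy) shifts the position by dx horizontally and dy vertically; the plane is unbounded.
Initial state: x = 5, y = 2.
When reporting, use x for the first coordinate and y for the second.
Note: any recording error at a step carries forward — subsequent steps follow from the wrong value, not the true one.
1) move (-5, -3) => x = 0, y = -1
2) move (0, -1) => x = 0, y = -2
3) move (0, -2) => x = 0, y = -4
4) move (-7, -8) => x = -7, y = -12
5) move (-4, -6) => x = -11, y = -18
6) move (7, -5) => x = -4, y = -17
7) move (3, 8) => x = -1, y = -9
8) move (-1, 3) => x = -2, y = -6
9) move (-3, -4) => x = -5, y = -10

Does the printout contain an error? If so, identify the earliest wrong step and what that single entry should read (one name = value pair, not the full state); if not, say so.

step 6, y = -23

step 1: x = 5 + (-5) = 0, y = 2 + (-3) = -1 -> matches
step 2: x = 0 + (0) = 0, y = -1 + (-1) = -2 -> consistent with the printout
step 3: x = 0 + (0) = 0, y = -2 + (-2) = -4 -> same as recorded
step 4: x = 0 + (-7) = -7, y = -4 + (-8) = -12 -> no discrepancy
step 5: x = -7 + (-4) = -11, y = -12 + (-6) = -18 -> agrees with the printout
step 6: x = -11 + (7) = -4, y = -18 + (-5) = -23 -> the entry is off here
Step 6 is the first one off; corrected, y = -23.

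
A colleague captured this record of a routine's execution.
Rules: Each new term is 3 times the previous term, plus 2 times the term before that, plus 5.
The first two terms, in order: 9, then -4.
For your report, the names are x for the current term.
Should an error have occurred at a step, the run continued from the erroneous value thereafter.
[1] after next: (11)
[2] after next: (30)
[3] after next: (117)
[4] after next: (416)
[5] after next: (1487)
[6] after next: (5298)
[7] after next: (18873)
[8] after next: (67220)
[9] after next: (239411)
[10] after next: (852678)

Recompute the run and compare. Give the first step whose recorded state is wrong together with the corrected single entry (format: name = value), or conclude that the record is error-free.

no error

step 1: x = 3*(-4) + (2)*(9) + (5) = 11 -> consistent with the record
step 2: x = 3*(11) + (2)*(-4) + (5) = 30 -> agrees with the record
step 3: x = 3*(30) + (2)*(11) + (5) = 117 -> in agreement
step 4: x = 3*(117) + (2)*(30) + (5) = 416 -> matches
step 5: x = 3*(416) + (2)*(117) + (5) = 1487 -> confirmed correct
step 6: x = 3*(1487) + (2)*(416) + (5) = 5298 -> verified
step 7: x = 3*(5298) + (2)*(1487) + (5) = 18873 -> exactly as logged
step 8: x = 3*(18873) + (2)*(5298) + (5) = 67220 -> verified
step 9: x = 3*(67220) + (2)*(18873) + (5) = 239411 -> no discrepancy
step 10: x = 3*(239411) + (2)*(67220) + (5) = 852678 -> consistent with the record
Every step is consistent.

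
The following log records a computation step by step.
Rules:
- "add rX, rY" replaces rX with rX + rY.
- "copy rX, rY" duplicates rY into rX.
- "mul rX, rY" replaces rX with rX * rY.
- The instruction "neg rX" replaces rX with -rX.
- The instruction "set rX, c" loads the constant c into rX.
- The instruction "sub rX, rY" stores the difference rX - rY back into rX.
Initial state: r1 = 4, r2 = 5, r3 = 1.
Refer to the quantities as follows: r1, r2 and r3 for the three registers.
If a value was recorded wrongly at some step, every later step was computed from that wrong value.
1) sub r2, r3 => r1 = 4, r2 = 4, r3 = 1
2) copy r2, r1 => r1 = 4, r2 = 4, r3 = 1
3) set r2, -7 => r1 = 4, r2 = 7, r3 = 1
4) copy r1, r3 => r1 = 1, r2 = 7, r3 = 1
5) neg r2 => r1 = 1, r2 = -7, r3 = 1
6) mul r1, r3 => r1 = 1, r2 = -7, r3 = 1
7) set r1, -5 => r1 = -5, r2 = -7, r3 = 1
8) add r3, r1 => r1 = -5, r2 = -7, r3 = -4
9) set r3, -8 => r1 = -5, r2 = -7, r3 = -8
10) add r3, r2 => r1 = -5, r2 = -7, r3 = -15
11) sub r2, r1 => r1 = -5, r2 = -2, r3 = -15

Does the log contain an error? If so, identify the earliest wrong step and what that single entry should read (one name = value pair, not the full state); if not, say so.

step 3, r2 = -7

Step 1: r2 = 5 - 1 = 4 — checks out.
Step 2: r2 = 4 — no discrepancy.
Step 3: r2 = -7 — the recorded entry deviates here.
First incorrect step: 3; the correct value is r2 = -7.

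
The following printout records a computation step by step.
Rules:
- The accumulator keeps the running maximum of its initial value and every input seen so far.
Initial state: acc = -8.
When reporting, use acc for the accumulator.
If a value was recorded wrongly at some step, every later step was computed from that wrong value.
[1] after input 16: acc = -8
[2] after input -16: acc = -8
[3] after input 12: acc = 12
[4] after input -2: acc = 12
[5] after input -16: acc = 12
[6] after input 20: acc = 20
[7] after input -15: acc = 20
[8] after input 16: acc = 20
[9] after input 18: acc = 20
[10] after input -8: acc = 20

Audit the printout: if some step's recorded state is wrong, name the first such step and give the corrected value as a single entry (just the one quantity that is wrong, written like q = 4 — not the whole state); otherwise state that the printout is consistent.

Recomputing the run from the initial state:
step 1: acc = 16
step 2: acc = 16
step 3: acc = 16
step 4: acc = 16
step 5: acc = 16
step 6: acc = 20
step 7: acc = 20
step 8: acc = 20
step 9: acc = 20
step 10: acc = 20
The first disagreement with the printout is at step 1, where the value should be acc = 16.

step 1, acc = 16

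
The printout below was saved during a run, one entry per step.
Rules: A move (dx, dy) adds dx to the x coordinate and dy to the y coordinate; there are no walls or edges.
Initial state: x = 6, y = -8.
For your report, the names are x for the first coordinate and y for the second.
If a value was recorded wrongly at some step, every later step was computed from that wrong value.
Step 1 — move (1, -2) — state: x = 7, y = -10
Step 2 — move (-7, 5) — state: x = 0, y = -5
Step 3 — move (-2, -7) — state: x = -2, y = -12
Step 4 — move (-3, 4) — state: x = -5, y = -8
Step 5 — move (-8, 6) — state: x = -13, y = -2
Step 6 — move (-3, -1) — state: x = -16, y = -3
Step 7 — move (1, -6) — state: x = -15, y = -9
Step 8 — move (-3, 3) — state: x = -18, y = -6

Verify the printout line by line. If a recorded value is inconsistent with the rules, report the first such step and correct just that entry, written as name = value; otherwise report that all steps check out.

Recomputing the run from the initial state:
step 1: x = 7, y = -10
step 2: x = 0, y = -5
step 3: x = -2, y = -12
step 4: x = -5, y = -8
step 5: x = -13, y = -2
step 6: x = -16, y = -3
step 7: x = -15, y = -9
step 8: x = -18, y = -6
This matches the printout at every step.

no error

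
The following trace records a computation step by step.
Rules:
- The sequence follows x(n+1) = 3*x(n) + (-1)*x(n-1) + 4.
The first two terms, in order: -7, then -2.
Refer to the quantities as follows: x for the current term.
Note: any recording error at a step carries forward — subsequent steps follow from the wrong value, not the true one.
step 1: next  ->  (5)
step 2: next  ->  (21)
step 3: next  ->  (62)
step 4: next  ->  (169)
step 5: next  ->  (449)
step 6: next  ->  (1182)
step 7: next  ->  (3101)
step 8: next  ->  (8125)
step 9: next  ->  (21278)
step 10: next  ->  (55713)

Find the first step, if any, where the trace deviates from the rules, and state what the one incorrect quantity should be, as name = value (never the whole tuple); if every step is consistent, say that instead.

step 1: x = 3*(-2) + (-1)*(-7) + (4) = 5 -> no discrepancy
step 2: x = 3*(5) + (-1)*(-2) + (4) = 21 -> verified
step 3: x = 3*(21) + (-1)*(5) + (4) = 62 -> consistent with the trace
step 4: x = 3*(62) + (-1)*(21) + (4) = 169 -> confirmed correct
step 5: x = 3*(169) + (-1)*(62) + (4) = 449 -> exactly as logged
step 6: x = 3*(449) + (-1)*(169) + (4) = 1182 -> confirmed correct
step 7: x = 3*(1182) + (-1)*(449) + (4) = 3101 -> exactly as logged
step 8: x = 3*(3101) + (-1)*(1182) + (4) = 8125 -> consistent with the trace
step 9: x = 3*(8125) + (-1)*(3101) + (4) = 21278 -> no discrepancy
step 10: x = 3*(21278) + (-1)*(8125) + (4) = 55713 -> no discrepancy
Every step is consistent.

no error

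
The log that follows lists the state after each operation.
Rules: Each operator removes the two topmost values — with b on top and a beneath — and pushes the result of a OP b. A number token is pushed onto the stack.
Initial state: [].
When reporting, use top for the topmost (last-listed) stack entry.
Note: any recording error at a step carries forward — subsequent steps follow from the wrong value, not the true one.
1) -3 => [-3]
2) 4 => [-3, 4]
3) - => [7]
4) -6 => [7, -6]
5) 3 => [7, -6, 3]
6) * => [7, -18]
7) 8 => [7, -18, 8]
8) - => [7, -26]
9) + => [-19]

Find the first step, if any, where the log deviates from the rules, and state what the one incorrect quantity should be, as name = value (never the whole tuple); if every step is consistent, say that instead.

step 3, top = -7

1. push -3: top = -3 (matches)
2. push 4: top = 4 (verified)
3. -3 - 4 = -7 (the entry is off here)
Conclusion: step 3 carries the first error; the entry should be top = -7.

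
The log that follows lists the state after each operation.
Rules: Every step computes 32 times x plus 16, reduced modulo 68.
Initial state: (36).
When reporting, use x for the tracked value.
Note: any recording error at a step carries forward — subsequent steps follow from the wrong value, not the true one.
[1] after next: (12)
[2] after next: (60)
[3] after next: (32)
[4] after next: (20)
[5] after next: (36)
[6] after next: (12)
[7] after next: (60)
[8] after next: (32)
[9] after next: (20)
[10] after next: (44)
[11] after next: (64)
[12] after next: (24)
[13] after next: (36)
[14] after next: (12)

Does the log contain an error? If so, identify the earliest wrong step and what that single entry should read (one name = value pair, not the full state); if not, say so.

step 5, x = 44

Recomputing the run from the initial state:
step 1: x = 12
step 2: x = 60
step 3: x = 32
step 4: x = 20
step 5: x = 44
step 6: x = 64
step 7: x = 24
step 8: x = 36
step 9: x = 12
step 10: x = 60
step 11: x = 32
step 12: x = 20
step 13: x = 44
step 14: x = 64
The first disagreement with the log is at step 5, where the value should be x = 44.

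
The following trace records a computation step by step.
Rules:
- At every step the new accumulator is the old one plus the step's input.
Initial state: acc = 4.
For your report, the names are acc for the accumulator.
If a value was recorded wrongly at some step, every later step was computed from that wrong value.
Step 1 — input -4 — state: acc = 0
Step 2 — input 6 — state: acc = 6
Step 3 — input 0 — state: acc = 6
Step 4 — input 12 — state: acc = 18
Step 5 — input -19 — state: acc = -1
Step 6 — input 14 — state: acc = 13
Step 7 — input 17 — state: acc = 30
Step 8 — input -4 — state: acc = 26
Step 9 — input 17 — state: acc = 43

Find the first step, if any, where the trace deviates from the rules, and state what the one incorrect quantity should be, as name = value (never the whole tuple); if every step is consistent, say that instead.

no error

step 1: acc = 4 + -4 = 0 -> agrees with the trace
step 2: acc = 0 + 6 = 6 -> in agreement
step 3: acc = 6 + 0 = 6 -> no discrepancy
step 4: acc = 6 + 12 = 18 -> consistent with the trace
step 5: acc = 18 + -19 = -1 -> exactly as logged
step 6: acc = -1 + 14 = 13 -> no discrepancy
step 7: acc = 13 + 17 = 30 -> same as recorded
step 8: acc = 30 + -4 = 26 -> confirmed correct
step 9: acc = 26 + 17 = 43 -> verified
The recomputation confirms every line.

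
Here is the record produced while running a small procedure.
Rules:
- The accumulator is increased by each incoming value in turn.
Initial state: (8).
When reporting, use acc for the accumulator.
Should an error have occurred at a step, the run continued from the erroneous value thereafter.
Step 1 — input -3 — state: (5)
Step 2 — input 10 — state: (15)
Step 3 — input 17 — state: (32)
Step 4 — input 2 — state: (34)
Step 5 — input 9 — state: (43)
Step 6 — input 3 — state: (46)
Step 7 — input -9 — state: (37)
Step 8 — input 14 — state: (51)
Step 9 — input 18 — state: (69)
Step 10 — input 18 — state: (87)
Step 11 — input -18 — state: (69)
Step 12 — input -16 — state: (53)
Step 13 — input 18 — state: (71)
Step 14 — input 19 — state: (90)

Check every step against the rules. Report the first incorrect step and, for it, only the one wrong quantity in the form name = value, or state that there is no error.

no error

Step 1: acc = 8 + -3 = 5 — checks out.
Step 2: acc = 5 + 10 = 15 — agrees with the record.
Step 3: acc = 15 + 17 = 32 — consistent with the record.
Step 4: acc = 32 + 2 = 34 — consistent with the record.
Step 5: acc = 34 + 9 = 43 — agrees with the record.
Step 6: acc = 43 + 3 = 46 — confirmed correct.
Step 7: acc = 46 + -9 = 37 — checks out.
Step 8: acc = 37 + 14 = 51 — no discrepancy.
Step 9: acc = 51 + 18 = 69 — matches.
Step 10: acc = 69 + 18 = 87 — exactly as logged.
Step 11: acc = 87 + -18 = 69 — checks out.
Step 12: acc = 69 + -16 = 53 — exactly as logged.
Step 13: acc = 53 + 18 = 71 — consistent with the record.
Step 14: acc = 71 + 19 = 90 — confirmed correct.
The recomputation confirms every line.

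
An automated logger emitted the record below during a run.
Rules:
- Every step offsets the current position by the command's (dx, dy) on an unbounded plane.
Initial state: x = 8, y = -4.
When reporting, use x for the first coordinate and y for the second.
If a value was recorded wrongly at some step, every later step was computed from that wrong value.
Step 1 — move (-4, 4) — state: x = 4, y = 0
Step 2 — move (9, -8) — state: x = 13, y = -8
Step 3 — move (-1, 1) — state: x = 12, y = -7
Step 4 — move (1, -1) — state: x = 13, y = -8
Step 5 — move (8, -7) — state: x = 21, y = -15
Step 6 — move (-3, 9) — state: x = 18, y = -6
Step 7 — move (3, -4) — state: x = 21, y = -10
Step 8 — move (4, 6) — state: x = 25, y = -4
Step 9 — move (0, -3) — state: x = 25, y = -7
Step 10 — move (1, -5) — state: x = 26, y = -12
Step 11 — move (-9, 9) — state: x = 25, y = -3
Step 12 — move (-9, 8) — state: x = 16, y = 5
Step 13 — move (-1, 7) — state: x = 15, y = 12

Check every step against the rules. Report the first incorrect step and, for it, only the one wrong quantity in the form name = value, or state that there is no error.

step 11, x = 17

Recomputing the run from the initial state:
step 1: x = 4, y = 0
step 2: x = 13, y = -8
step 3: x = 12, y = -7
step 4: x = 13, y = -8
step 5: x = 21, y = -15
step 6: x = 18, y = -6
step 7: x = 21, y = -10
step 8: x = 25, y = -4
step 9: x = 25, y = -7
step 10: x = 26, y = -12
step 11: x = 17, y = -3
step 12: x = 8, y = 5
step 13: x = 7, y = 12
The first disagreement with the record is at step 11, where the value should be x = 17.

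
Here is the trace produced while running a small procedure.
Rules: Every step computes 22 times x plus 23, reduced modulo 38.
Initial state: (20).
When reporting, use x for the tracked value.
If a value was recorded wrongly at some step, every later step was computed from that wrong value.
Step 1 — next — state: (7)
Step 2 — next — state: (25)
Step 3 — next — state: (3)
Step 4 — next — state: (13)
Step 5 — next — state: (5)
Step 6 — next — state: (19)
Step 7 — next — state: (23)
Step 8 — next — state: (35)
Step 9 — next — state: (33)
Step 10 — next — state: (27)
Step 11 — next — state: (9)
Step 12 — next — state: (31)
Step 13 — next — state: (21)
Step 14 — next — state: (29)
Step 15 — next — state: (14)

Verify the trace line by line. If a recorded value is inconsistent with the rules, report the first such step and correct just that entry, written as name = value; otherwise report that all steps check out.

Step 1: x = (22*20 + 23) mod 38 = 7 — agrees with the trace.
Step 2: x = (22*7 + 23) mod 38 = 25 — agrees with the trace.
Step 3: x = (22*25 + 23) mod 38 = 3 — checks out.
Step 4: x = (22*3 + 23) mod 38 = 13 — in agreement.
Step 5: x = (22*13 + 23) mod 38 = 5 — verified.
Step 6: x = (22*5 + 23) mod 38 = 19 — in agreement.
Step 7: x = (22*19 + 23) mod 38 = 23 — agrees with the trace.
Step 8: x = (22*23 + 23) mod 38 = 35 — matches.
Step 9: x = (22*35 + 23) mod 38 = 33 — consistent with the trace.
Step 10: x = (22*33 + 23) mod 38 = 27 — exactly as logged.
Step 11: x = (22*27 + 23) mod 38 = 9 — no discrepancy.
Step 12: x = (22*9 + 23) mod 38 = 31 — agrees with the trace.
Step 13: x = (22*31 + 23) mod 38 = 21 — exactly as logged.
Step 14: x = (22*21 + 23) mod 38 = 29 — in agreement.
Step 15: x = (22*29 + 23) mod 38 = 15 — the trace has a different value.
Conclusion: step 15 carries the first error; the entry should be x = 15.

step 15, x = 15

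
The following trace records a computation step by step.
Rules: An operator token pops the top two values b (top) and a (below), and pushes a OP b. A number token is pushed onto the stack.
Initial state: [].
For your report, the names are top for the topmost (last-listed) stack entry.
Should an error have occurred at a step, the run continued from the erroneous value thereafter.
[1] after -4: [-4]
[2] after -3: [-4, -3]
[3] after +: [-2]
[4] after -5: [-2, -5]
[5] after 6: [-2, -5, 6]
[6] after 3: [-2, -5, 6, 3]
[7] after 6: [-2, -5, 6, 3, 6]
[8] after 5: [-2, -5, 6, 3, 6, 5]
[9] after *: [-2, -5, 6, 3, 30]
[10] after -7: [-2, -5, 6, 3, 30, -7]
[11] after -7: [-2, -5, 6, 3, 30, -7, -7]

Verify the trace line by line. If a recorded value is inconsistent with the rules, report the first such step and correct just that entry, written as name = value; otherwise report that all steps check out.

1. push -4: top = -4 (matches)
2. push -3: top = -3 (same as recorded)
3. -4 + -3 = -7 (the entry is off here)
Conclusion: step 3 carries the first error; the entry should be top = -7.

step 3, top = -7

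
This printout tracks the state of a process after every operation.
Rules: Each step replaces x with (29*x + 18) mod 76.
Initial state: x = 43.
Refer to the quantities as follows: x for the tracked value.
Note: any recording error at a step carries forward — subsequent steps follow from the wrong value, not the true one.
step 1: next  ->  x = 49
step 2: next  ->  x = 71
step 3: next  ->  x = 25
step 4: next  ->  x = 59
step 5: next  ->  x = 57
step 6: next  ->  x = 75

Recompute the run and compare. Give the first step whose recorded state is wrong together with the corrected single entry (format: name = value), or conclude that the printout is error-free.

Recomputing the run from the initial state:
step 1: x = 49
step 2: x = 71
step 3: x = 25
step 4: x = 59
step 5: x = 57
step 6: x = 75
This matches the printout at every step.

no error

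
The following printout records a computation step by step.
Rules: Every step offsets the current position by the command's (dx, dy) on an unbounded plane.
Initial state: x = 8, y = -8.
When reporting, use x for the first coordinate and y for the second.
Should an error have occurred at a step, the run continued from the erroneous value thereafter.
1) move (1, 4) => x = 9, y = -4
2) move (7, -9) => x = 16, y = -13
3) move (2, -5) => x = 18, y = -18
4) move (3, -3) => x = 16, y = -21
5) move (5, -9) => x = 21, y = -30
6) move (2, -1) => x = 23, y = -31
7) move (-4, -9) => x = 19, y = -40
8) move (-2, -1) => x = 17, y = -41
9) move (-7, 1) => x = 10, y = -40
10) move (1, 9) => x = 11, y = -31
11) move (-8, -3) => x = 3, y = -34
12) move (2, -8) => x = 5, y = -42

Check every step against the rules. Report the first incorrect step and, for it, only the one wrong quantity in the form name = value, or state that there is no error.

step 1: x = 8 + (1) = 9, y = -8 + (4) = -4 -> matches
step 2: x = 9 + (7) = 16, y = -4 + (-9) = -13 -> agrees with the printout
step 3: x = 16 + (2) = 18, y = -13 + (-5) = -18 -> matches
step 4: x = 18 + (3) = 21, y = -18 + (-3) = -21 -> not what was recorded
Conclusion: step 4 carries the first error; the entry should be x = 21.

step 4, x = 21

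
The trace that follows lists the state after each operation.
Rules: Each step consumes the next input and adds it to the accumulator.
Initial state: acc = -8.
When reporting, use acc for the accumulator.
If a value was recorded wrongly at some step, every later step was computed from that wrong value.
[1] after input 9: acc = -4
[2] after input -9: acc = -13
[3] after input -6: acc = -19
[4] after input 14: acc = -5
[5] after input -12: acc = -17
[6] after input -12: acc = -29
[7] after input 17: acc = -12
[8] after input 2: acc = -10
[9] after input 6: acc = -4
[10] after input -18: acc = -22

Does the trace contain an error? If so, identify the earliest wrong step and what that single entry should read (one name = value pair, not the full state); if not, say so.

step 1, acc = 1

Recomputing the run from the initial state:
step 1: acc = 1
step 2: acc = -8
step 3: acc = -14
step 4: acc = 0
step 5: acc = -12
step 6: acc = -24
step 7: acc = -7
step 8: acc = -5
step 9: acc = 1
step 10: acc = -17
The first disagreement with the trace is at step 1, where the value should be acc = 1.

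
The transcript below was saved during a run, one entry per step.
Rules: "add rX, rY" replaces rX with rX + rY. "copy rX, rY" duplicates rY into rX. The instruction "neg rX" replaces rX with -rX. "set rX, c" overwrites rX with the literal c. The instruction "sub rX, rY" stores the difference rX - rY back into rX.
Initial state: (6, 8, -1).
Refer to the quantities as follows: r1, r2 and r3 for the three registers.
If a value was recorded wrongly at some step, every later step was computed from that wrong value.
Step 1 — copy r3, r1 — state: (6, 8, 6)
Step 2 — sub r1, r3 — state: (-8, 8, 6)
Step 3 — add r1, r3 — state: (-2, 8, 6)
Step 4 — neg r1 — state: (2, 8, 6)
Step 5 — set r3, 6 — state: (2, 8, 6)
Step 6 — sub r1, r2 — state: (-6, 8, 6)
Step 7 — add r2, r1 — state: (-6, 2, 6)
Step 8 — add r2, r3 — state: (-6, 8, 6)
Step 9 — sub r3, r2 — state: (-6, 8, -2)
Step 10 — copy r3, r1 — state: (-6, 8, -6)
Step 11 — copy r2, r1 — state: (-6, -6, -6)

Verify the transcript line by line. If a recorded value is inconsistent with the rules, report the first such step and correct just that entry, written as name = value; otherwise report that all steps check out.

step 2, r1 = 0

1. r3 = 6 (consistent with the transcript)
2. r1 = 6 - 6 = 0 (the transcript has a different value)
First deviation found at step 2; the corrected entry is r1 = 0.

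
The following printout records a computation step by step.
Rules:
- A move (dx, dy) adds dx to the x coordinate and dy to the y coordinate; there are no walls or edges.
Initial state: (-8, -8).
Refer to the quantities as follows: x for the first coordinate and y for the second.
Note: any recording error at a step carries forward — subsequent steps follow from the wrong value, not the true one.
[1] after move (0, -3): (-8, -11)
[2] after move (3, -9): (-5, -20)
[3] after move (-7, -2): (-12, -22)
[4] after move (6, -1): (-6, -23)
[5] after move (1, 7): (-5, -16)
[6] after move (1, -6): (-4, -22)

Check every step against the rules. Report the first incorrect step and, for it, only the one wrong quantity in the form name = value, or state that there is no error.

no error

Recomputing the run from the initial state:
step 1: x = -8, y = -11
step 2: x = -5, y = -20
step 3: x = -12, y = -22
step 4: x = -6, y = -23
step 5: x = -5, y = -16
step 6: x = -4, y = -22
This matches the printout at every step.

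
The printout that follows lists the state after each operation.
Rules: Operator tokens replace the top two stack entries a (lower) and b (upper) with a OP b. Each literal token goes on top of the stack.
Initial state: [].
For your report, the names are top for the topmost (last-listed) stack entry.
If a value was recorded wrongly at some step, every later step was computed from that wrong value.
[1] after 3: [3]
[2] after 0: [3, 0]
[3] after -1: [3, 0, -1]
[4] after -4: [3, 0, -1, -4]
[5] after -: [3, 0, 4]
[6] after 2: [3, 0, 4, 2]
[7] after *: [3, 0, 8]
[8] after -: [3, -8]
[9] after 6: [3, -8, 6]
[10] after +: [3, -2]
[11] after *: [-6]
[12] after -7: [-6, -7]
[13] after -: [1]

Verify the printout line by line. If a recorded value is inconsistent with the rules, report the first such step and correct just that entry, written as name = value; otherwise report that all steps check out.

step 5, top = 3

Recomputing the run from the initial state:
step 1: [3]
step 2: [3, 0]
step 3: [3, 0, -1]
step 4: [3, 0, -1, -4]
step 5: [3, 0, 3]
step 6: [3, 0, 3, 2]
step 7: [3, 0, 6]
step 8: [3, -6]
step 9: [3, -6, 6]
step 10: [3, 0]
step 11: [0]
step 12: [0, -7]
step 13: [7]
The first disagreement with the printout is at step 5, where the value should be top = 3.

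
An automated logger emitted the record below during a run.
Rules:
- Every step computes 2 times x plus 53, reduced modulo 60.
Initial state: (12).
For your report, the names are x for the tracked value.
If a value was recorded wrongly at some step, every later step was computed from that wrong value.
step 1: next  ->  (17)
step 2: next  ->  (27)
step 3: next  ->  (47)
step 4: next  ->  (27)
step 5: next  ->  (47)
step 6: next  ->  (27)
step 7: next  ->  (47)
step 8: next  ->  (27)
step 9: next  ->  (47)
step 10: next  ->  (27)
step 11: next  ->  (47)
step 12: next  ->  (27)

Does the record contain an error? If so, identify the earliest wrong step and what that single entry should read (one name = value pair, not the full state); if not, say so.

step 1: x = (2*12 + 53) mod 60 = 17 -> agrees with the record
step 2: x = (2*17 + 53) mod 60 = 27 -> consistent with the record
step 3: x = (2*27 + 53) mod 60 = 47 -> in agreement
step 4: x = (2*47 + 53) mod 60 = 27 -> in agreement
step 5: x = (2*27 + 53) mod 60 = 47 -> matches
step 6: x = (2*47 + 53) mod 60 = 27 -> verified
step 7: x = (2*27 + 53) mod 60 = 47 -> exactly as logged
step 8: x = (2*47 + 53) mod 60 = 27 -> same as recorded
step 9: x = (2*27 + 53) mod 60 = 47 -> exactly as logged
step 10: x = (2*47 + 53) mod 60 = 27 -> checks out
step 11: x = (2*27 + 53) mod 60 = 47 -> checks out
step 12: x = (2*47 + 53) mod 60 = 27 -> consistent with the record
All steps check out; nothing to correct.

no error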